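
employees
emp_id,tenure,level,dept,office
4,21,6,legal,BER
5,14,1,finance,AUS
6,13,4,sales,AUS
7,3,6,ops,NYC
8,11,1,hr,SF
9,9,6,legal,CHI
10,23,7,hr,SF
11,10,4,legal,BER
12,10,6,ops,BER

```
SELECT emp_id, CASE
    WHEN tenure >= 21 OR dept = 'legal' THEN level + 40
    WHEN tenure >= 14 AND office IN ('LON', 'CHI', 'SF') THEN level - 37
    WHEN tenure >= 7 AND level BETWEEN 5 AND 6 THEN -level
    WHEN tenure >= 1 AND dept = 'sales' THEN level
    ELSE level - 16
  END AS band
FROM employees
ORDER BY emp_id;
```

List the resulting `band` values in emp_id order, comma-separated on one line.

46, -15, 4, -10, -15, 46, 47, 44, -6

emp_id=4: tenure >= 21 OR dept = 'legal' → 46
emp_id=5: ELSE → -15
emp_id=6: tenure >= 1 AND dept = 'sales' → 4
emp_id=7: ELSE → -10
emp_id=8: ELSE → -15
emp_id=9: tenure >= 21 OR dept = 'legal' → 46
emp_id=10: tenure >= 21 OR dept = 'legal' → 47
emp_id=11: tenure >= 21 OR dept = 'legal' → 44
emp_id=12: tenure >= 7 AND level BETWEEN 5 AND 6 → -6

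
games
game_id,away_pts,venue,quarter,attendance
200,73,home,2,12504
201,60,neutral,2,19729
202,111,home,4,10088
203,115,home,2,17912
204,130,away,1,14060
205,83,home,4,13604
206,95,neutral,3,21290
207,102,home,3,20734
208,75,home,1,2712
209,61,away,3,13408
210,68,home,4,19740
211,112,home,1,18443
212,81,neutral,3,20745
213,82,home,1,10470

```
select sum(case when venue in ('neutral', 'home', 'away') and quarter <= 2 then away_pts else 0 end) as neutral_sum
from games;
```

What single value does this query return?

game_id=200: ✓ → 73
game_id=201: ✓ → 60
game_id=202: ✗
game_id=203: ✓ → 115
game_id=204: ✓ → 130
game_id=205: ✗
game_id=206: ✗
game_id=207: ✗
game_id=208: ✓ → 75
game_id=209: ✗
game_id=210: ✗
game_id=211: ✓ → 112
game_id=212: ✗
game_id=213: ✓ → 82
neutral_sum = 73 + 60 + 115 + 130 + 75 + 112 + 82 = 647

647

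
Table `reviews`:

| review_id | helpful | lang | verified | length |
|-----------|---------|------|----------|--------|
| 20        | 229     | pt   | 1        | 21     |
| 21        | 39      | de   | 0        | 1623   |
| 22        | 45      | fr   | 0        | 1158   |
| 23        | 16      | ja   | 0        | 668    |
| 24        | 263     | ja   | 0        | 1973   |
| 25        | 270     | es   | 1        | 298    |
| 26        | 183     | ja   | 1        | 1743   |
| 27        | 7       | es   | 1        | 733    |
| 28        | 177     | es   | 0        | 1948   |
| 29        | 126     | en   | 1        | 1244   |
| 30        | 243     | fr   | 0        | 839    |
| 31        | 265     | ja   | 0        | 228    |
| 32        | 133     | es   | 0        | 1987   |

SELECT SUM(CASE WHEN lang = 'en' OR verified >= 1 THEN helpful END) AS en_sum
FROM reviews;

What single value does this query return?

review_id=20: ✓ → 229
review_id=21: ✗
review_id=22: ✗
review_id=23: ✗
review_id=24: ✗
review_id=25: ✓ → 270
review_id=26: ✓ → 183
review_id=27: ✓ → 7
review_id=28: ✗
review_id=29: ✓ → 126
review_id=30: ✗
review_id=31: ✗
review_id=32: ✗
en_sum = 229 + 270 + 183 + 7 + 126 = 815

815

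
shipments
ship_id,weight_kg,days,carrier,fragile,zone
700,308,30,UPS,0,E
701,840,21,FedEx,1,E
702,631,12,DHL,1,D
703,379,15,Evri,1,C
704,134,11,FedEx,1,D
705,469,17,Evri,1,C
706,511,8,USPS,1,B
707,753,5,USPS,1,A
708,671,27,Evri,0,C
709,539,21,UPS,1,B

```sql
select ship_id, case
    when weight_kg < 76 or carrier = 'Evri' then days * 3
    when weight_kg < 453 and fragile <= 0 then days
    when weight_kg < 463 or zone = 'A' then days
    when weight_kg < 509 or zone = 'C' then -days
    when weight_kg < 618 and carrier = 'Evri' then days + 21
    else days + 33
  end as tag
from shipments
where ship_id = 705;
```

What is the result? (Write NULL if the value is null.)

51

ship_id = 705: weight_kg=469, days=17, carrier=Evri, fragile=1, zone=C.
weight_kg < 76 or carrier = 'Evri' → true → 51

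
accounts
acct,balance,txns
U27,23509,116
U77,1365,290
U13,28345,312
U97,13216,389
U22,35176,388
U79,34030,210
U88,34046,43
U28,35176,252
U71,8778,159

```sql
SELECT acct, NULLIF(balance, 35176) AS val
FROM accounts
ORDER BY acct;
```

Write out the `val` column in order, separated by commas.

28345, NULL, 23509, NULL, 8778, 1365, 34030, 34046, 13216

acct=U13: balance=28345 vs 35176: differ → 28345
acct=U22: balance=35176 vs 35176: equal → NULL
acct=U27: balance=23509 vs 35176: differ → 23509
acct=U28: balance=35176 vs 35176: equal → NULL
acct=U71: balance=8778 vs 35176: differ → 8778
acct=U77: balance=1365 vs 35176: differ → 1365
acct=U79: balance=34030 vs 35176: differ → 34030
acct=U88: balance=34046 vs 35176: differ → 34046
acct=U97: balance=13216 vs 35176: differ → 13216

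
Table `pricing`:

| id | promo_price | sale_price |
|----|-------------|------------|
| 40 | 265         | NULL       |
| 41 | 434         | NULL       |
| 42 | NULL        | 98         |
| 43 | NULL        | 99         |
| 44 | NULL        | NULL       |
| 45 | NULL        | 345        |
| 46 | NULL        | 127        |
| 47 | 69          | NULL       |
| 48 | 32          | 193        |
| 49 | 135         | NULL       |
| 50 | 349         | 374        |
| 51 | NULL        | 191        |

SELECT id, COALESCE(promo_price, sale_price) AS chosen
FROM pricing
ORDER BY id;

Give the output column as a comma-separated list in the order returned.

265, 434, 98, 99, NULL, 345, 127, 69, 32, 135, 349, 191

id=40: promo_price=265 → 265
id=41: promo_price=434 → 434
id=42: promo_price=NULL, sale_price=98 → 98
id=43: promo_price=NULL, sale_price=99 → 99
id=44: promo_price=NULL, sale_price=NULL (all NULL) → NULL
id=45: promo_price=NULL, sale_price=345 → 345
id=46: promo_price=NULL, sale_price=127 → 127
id=47: promo_price=69 → 69
id=48: promo_price=32 → 32
id=49: promo_price=135 → 135
id=50: promo_price=349 → 349
id=51: promo_price=NULL, sale_price=191 → 191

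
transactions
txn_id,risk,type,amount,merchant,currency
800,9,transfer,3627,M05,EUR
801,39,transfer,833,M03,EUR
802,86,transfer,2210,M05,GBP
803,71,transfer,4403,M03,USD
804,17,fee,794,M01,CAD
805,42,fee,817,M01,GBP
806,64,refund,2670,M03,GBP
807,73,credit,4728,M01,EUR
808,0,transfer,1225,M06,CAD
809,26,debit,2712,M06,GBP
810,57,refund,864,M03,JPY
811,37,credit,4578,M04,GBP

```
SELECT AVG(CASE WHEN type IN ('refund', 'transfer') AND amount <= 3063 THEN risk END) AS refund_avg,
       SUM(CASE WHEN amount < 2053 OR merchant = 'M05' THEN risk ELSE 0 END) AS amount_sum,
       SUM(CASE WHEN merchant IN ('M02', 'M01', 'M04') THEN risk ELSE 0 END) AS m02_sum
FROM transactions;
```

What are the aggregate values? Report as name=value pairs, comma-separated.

[refund_avg: type IN ('refund', 'transfer') AND amount <= 3063]
txn_id=800: ✗
txn_id=801: ✓ → 39
txn_id=802: ✓ → 86
txn_id=803: ✗
txn_id=804: ✗
txn_id=805: ✗
txn_id=806: ✓ → 64
txn_id=807: ✗
txn_id=808: ✓ → 0
txn_id=809: ✗
txn_id=810: ✓ → 57
txn_id=811: ✗
refund_avg = (39 + 86 + 64 + 0 + 57) / 5 = 49.2
—
[amount_sum: amount < 2053 OR merchant = 'M05']
txn_id=800: ✓ → 9
txn_id=801: ✓ → 39
txn_id=802: ✓ → 86
txn_id=803: ✗
txn_id=804: ✓ → 17
txn_id=805: ✓ → 42
txn_id=806: ✗
txn_id=807: ✗
txn_id=808: ✓ → 0
txn_id=809: ✗
txn_id=810: ✓ → 57
txn_id=811: ✗
amount_sum = 9 + 39 + 86 + 17 + 42 + 57 = 250
—
[m02_sum: merchant IN ('M02', 'M01', 'M04')]
txn_id=800: ✗
txn_id=801: ✗
txn_id=802: ✗
txn_id=803: ✗
txn_id=804: ✓ → 17
txn_id=805: ✓ → 42
txn_id=806: ✗
txn_id=807: ✓ → 73
txn_id=808: ✗
txn_id=809: ✗
txn_id=810: ✗
txn_id=811: ✓ → 37
m02_sum = 17 + 42 + 73 + 37 = 169

refund_avg=49.2, amount_sum=250, m02_sum=169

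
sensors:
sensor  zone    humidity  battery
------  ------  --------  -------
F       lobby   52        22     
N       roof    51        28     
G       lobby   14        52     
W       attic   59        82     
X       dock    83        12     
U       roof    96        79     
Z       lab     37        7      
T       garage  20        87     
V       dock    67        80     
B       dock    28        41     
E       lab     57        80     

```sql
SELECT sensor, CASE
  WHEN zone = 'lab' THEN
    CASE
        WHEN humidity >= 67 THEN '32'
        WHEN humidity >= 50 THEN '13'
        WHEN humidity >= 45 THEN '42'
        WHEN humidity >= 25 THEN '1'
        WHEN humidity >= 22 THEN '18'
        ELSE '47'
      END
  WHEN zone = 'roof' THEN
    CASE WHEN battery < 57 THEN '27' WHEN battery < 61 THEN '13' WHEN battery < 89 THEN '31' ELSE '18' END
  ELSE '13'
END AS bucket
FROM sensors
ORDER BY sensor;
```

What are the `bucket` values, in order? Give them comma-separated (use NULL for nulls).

sensor=B: zone='dock' → outer ELSE → 13
sensor=E: zone='lab' → inner[humidity >= 50] → 13
sensor=F: zone='lobby' → outer ELSE → 13
sensor=G: zone='lobby' → outer ELSE → 13
sensor=N: zone='roof' → inner[battery < 57] → 27
sensor=T: zone='garage' → outer ELSE → 13
sensor=U: zone='roof' → inner[battery < 89] → 31
sensor=V: zone='dock' → outer ELSE → 13
sensor=W: zone='attic' → outer ELSE → 13
sensor=X: zone='dock' → outer ELSE → 13
sensor=Z: zone='lab' → inner[humidity >= 25] → 1

13, 13, 13, 13, 27, 13, 31, 13, 13, 13, 1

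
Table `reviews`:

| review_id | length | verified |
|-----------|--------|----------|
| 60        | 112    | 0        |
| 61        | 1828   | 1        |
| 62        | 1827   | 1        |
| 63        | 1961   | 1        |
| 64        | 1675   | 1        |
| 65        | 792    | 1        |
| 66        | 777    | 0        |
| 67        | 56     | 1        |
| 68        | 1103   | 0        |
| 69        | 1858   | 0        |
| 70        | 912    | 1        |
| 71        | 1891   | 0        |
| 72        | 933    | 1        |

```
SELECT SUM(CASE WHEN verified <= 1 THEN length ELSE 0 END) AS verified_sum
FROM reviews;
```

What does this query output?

15725

review_id=60: ✓ → 112
review_id=61: ✓ → 1828
review_id=62: ✓ → 1827
review_id=63: ✓ → 1961
review_id=64: ✓ → 1675
review_id=65: ✓ → 792
review_id=66: ✓ → 777
review_id=67: ✓ → 56
review_id=68: ✓ → 1103
review_id=69: ✓ → 1858
review_id=70: ✓ → 912
review_id=71: ✓ → 1891
review_id=72: ✓ → 933
verified_sum = 112 + 1828 + 1827 + 1961 + 1675 + 792 + 777 + 56 + 1103 + 1858 + 912 + 1891 + 933 = 15725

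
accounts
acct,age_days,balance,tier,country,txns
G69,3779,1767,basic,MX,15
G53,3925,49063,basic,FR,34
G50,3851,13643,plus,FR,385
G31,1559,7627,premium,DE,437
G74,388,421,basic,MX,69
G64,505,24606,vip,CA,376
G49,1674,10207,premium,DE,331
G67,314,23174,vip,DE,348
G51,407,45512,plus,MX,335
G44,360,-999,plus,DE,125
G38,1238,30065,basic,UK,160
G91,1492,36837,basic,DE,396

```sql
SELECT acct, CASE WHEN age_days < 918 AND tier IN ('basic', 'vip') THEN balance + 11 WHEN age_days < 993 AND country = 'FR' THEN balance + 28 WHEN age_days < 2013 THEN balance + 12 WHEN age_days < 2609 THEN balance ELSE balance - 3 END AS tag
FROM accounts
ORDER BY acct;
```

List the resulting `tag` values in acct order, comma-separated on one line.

7639, 30077, -987, 10219, 13640, 45524, 49060, 24617, 23185, 1764, 432, 36849

acct=G31: age_days < 2013 → 7639
acct=G38: age_days < 2013 → 30077
acct=G44: age_days < 2013 → -987
acct=G49: age_days < 2013 → 10219
acct=G50: ELSE → 13640
acct=G51: age_days < 2013 → 45524
acct=G53: ELSE → 49060
acct=G64: age_days < 918 AND tier IN ('basic', 'vip') → 24617
acct=G67: age_days < 918 AND tier IN ('basic', 'vip') → 23185
acct=G69: ELSE → 1764
acct=G74: age_days < 918 AND tier IN ('basic', 'vip') → 432
acct=G91: age_days < 2013 → 36849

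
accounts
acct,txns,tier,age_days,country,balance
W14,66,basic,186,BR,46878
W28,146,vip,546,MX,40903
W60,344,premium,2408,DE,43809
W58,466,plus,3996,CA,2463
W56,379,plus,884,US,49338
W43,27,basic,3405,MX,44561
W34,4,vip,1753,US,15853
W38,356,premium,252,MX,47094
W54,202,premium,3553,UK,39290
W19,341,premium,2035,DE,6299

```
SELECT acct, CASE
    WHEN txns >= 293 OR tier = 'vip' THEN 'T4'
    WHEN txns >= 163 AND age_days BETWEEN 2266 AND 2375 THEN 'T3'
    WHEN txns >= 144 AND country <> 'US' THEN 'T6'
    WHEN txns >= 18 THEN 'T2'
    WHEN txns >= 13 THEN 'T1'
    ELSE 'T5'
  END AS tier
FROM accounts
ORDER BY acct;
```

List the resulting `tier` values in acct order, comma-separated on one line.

T2, T4, T4, T4, T4, T2, T6, T4, T4, T4

acct=W14: txns >= 18 → T2
acct=W19: txns >= 293 OR tier = 'vip' → T4
acct=W28: txns >= 293 OR tier = 'vip' → T4
acct=W34: txns >= 293 OR tier = 'vip' → T4
acct=W38: txns >= 293 OR tier = 'vip' → T4
acct=W43: txns >= 18 → T2
acct=W54: txns >= 144 AND country <> 'US' → T6
acct=W56: txns >= 293 OR tier = 'vip' → T4
acct=W58: txns >= 293 OR tier = 'vip' → T4
acct=W60: txns >= 293 OR tier = 'vip' → T4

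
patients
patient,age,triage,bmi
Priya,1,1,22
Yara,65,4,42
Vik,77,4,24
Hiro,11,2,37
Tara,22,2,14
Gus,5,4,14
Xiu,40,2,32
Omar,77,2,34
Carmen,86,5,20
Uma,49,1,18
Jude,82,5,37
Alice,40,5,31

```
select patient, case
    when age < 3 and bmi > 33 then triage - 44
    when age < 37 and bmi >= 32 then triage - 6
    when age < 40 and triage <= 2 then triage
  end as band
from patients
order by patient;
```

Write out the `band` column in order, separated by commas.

patient=Alice: (no match → NULL) → NULL
patient=Carmen: (no match → NULL) → NULL
patient=Gus: (no match → NULL) → NULL
patient=Hiro: age < 37 and bmi >= 32 → -4
patient=Jude: (no match → NULL) → NULL
patient=Omar: (no match → NULL) → NULL
patient=Priya: age < 40 and triage <= 2 → 1
patient=Tara: age < 40 and triage <= 2 → 2
patient=Uma: (no match → NULL) → NULL
patient=Vik: (no match → NULL) → NULL
patient=Xiu: (no match → NULL) → NULL
patient=Yara: (no match → NULL) → NULL

NULL, NULL, NULL, -4, NULL, NULL, 1, 2, NULL, NULL, NULL, NULL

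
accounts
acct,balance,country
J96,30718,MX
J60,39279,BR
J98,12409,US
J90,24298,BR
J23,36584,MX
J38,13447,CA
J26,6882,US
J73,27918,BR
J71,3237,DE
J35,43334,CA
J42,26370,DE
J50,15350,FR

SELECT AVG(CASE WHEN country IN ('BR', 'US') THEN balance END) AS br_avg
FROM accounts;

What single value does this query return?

acct=J96: ✗
acct=J60: ✓ → 39279
acct=J98: ✓ → 12409
acct=J90: ✓ → 24298
acct=J23: ✗
acct=J38: ✗
acct=J26: ✓ → 6882
acct=J73: ✓ → 27918
acct=J71: ✗
acct=J35: ✗
acct=J42: ✗
acct=J50: ✗
br_avg = (39279 + 12409 + 24298 + 6882 + 27918) / 5 = 22157.2

22157.2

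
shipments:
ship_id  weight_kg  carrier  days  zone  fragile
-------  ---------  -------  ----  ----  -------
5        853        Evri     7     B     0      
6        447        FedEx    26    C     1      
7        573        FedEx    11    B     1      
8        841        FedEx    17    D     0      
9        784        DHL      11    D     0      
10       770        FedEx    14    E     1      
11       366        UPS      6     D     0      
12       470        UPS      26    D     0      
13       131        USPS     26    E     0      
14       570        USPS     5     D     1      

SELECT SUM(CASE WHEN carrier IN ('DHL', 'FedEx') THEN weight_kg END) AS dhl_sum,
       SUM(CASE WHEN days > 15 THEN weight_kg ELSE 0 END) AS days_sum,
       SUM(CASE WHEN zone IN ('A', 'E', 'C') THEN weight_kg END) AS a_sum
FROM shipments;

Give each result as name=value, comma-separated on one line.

[dhl_sum: carrier IN ('DHL', 'FedEx')]
ship_id=5: ✗
ship_id=6: ✓ → 447
ship_id=7: ✓ → 573
ship_id=8: ✓ → 841
ship_id=9: ✓ → 784
ship_id=10: ✓ → 770
ship_id=11: ✗
ship_id=12: ✗
ship_id=13: ✗
ship_id=14: ✗
dhl_sum = 447 + 573 + 841 + 784 + 770 = 3415
—
[days_sum: days > 15]
ship_id=5: ✗
ship_id=6: ✓ → 447
ship_id=7: ✗
ship_id=8: ✓ → 841
ship_id=9: ✗
ship_id=10: ✗
ship_id=11: ✗
ship_id=12: ✓ → 470
ship_id=13: ✓ → 131
ship_id=14: ✗
days_sum = 447 + 841 + 470 + 131 = 1889
—
[a_sum: zone IN ('A', 'E', 'C')]
ship_id=5: ✗
ship_id=6: ✓ → 447
ship_id=7: ✗
ship_id=8: ✗
ship_id=9: ✗
ship_id=10: ✓ → 770
ship_id=11: ✗
ship_id=12: ✗
ship_id=13: ✓ → 131
ship_id=14: ✗
a_sum = 447 + 770 + 131 = 1348

dhl_sum=3415, days_sum=1889, a_sum=1348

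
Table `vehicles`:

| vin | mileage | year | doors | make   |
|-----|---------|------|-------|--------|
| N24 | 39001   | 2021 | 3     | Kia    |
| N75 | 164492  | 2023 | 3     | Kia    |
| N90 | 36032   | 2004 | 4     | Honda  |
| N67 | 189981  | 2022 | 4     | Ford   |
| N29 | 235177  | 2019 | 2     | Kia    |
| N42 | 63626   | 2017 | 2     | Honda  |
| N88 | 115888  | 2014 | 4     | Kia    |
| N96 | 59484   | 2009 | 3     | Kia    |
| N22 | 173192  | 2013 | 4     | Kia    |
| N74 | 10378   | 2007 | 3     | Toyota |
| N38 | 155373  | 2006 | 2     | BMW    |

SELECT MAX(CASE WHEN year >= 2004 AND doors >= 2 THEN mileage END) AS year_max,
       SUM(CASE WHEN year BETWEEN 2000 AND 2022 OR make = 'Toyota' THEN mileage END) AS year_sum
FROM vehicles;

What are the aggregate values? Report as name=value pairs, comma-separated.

year_max=235177, year_sum=1078132

[year_max: year >= 2004 AND doors >= 2]
vin=N24: ✓ → 39001
vin=N75: ✓ → 164492
vin=N90: ✓ → 36032
vin=N67: ✓ → 189981
vin=N29: ✓ → 235177
vin=N42: ✓ → 63626
vin=N88: ✓ → 115888
vin=N96: ✓ → 59484
vin=N22: ✓ → 173192
vin=N74: ✓ → 10378
vin=N38: ✓ → 155373
year_max = MAX(39001, 164492, 36032, 189981, 235177, 63626, 115888, 59484, 173192, 10378, 155373) = 235177
—
[year_sum: year BETWEEN 2000 AND 2022 OR make = 'Toyota']
vin=N24: ✓ → 39001
vin=N75: ✗
vin=N90: ✓ → 36032
vin=N67: ✓ → 189981
vin=N29: ✓ → 235177
vin=N42: ✓ → 63626
vin=N88: ✓ → 115888
vin=N96: ✓ → 59484
vin=N22: ✓ → 173192
vin=N74: ✓ → 10378
vin=N38: ✓ → 155373
year_sum = 39001 + 36032 + 189981 + 235177 + 63626 + 115888 + 59484 + 173192 + 10378 + 155373 = 1078132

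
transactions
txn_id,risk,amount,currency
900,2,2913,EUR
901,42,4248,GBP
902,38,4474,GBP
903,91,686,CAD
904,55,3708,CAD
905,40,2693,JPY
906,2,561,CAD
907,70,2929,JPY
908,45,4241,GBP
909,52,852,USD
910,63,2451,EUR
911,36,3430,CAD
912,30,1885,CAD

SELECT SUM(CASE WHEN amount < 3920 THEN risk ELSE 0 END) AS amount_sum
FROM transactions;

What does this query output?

txn_id=900: ✓ → 2
txn_id=901: ✗
txn_id=902: ✗
txn_id=903: ✓ → 91
txn_id=904: ✓ → 55
txn_id=905: ✓ → 40
txn_id=906: ✓ → 2
txn_id=907: ✓ → 70
txn_id=908: ✗
txn_id=909: ✓ → 52
txn_id=910: ✓ → 63
txn_id=911: ✓ → 36
txn_id=912: ✓ → 30
amount_sum = 2 + 91 + 55 + 40 + 2 + 70 + 52 + 63 + 36 + 30 = 441

441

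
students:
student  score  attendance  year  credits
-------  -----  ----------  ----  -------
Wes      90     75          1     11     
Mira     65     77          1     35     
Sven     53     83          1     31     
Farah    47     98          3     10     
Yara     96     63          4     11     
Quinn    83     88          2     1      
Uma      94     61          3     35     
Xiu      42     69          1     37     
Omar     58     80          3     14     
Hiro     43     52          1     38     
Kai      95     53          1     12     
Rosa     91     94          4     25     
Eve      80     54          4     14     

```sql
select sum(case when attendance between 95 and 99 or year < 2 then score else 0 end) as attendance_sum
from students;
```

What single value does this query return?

student=Wes: ✓ → 90
student=Mira: ✓ → 65
student=Sven: ✓ → 53
student=Farah: ✓ → 47
student=Yara: ✗
student=Quinn: ✗
student=Uma: ✗
student=Xiu: ✓ → 42
student=Omar: ✗
student=Hiro: ✓ → 43
student=Kai: ✓ → 95
student=Rosa: ✗
student=Eve: ✗
attendance_sum = 90 + 65 + 53 + 47 + 42 + 43 + 95 = 435

435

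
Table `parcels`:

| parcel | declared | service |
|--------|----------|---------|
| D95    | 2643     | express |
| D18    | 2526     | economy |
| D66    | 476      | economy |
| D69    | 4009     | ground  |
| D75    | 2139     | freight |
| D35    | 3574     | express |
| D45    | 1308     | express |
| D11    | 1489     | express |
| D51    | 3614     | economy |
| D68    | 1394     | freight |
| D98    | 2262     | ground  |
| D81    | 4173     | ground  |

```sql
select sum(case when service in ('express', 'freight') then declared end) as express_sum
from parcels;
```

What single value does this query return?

12547

parcel=D95: ✓ → 2643
parcel=D18: ✗
parcel=D66: ✗
parcel=D69: ✗
parcel=D75: ✓ → 2139
parcel=D35: ✓ → 3574
parcel=D45: ✓ → 1308
parcel=D11: ✓ → 1489
parcel=D51: ✗
parcel=D68: ✓ → 1394
parcel=D98: ✗
parcel=D81: ✗
express_sum = 2643 + 2139 + 3574 + 1308 + 1489 + 1394 = 12547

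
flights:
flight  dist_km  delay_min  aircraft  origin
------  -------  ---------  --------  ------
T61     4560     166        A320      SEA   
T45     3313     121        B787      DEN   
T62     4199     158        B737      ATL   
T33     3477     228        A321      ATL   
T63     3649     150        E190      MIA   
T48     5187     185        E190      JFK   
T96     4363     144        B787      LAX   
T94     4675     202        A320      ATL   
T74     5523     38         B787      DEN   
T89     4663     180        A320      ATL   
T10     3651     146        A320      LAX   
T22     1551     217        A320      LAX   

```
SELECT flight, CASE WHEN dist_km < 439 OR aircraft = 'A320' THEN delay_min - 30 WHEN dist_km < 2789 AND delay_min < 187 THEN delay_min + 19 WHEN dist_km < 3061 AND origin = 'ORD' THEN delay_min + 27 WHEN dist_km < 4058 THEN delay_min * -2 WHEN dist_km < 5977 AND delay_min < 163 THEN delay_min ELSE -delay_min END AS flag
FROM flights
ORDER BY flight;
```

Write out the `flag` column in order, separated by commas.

flight=T10: dist_km < 439 OR aircraft = 'A320' → 116
flight=T22: dist_km < 439 OR aircraft = 'A320' → 187
flight=T33: dist_km < 4058 → -456
flight=T45: dist_km < 4058 → -242
flight=T48: ELSE → -185
flight=T61: dist_km < 439 OR aircraft = 'A320' → 136
flight=T62: dist_km < 5977 AND delay_min < 163 → 158
flight=T63: dist_km < 4058 → -300
flight=T74: dist_km < 5977 AND delay_min < 163 → 38
flight=T89: dist_km < 439 OR aircraft = 'A320' → 150
flight=T94: dist_km < 439 OR aircraft = 'A320' → 172
flight=T96: dist_km < 5977 AND delay_min < 163 → 144

116, 187, -456, -242, -185, 136, 158, -300, 38, 150, 172, 144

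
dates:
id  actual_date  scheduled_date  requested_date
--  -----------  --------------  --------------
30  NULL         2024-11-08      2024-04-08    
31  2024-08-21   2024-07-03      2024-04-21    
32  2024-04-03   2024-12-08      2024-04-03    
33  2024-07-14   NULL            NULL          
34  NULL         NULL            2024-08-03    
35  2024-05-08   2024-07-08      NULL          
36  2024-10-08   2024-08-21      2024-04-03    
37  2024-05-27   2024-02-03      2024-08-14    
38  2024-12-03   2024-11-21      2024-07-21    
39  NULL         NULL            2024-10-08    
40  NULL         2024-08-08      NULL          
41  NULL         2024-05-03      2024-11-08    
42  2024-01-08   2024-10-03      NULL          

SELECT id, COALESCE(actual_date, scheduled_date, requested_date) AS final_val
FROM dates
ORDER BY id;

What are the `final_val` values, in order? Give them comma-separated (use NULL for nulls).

id=30: actual_date=NULL, scheduled_date=2024-11-08 → 2024-11-08
id=31: actual_date=2024-08-21 → 2024-08-21
id=32: actual_date=2024-04-03 → 2024-04-03
id=33: actual_date=2024-07-14 → 2024-07-14
id=34: actual_date=NULL, scheduled_date=NULL, requested_date=2024-08-03 → 2024-08-03
id=35: actual_date=2024-05-08 → 2024-05-08
id=36: actual_date=2024-10-08 → 2024-10-08
id=37: actual_date=2024-05-27 → 2024-05-27
id=38: actual_date=2024-12-03 → 2024-12-03
id=39: actual_date=NULL, scheduled_date=NULL, requested_date=2024-10-08 → 2024-10-08
id=40: actual_date=NULL, scheduled_date=2024-08-08 → 2024-08-08
id=41: actual_date=NULL, scheduled_date=2024-05-03 → 2024-05-03
id=42: actual_date=2024-01-08 → 2024-01-08

2024-11-08, 2024-08-21, 2024-04-03, 2024-07-14, 2024-08-03, 2024-05-08, 2024-10-08, 2024-05-27, 2024-12-03, 2024-10-08, 2024-08-08, 2024-05-03, 2024-01-08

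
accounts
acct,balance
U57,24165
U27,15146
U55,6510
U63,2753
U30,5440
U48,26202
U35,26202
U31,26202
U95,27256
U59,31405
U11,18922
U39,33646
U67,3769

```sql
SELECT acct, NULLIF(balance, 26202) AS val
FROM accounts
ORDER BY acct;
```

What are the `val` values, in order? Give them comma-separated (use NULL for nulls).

acct=U11: balance=18922 vs 26202: differ → 18922
acct=U27: balance=15146 vs 26202: differ → 15146
acct=U30: balance=5440 vs 26202: differ → 5440
acct=U31: balance=26202 vs 26202: equal → NULL
acct=U35: balance=26202 vs 26202: equal → NULL
acct=U39: balance=33646 vs 26202: differ → 33646
acct=U48: balance=26202 vs 26202: equal → NULL
acct=U55: balance=6510 vs 26202: differ → 6510
acct=U57: balance=24165 vs 26202: differ → 24165
acct=U59: balance=31405 vs 26202: differ → 31405
acct=U63: balance=2753 vs 26202: differ → 2753
acct=U67: balance=3769 vs 26202: differ → 3769
acct=U95: balance=27256 vs 26202: differ → 27256

18922, 15146, 5440, NULL, NULL, 33646, NULL, 6510, 24165, 31405, 2753, 3769, 27256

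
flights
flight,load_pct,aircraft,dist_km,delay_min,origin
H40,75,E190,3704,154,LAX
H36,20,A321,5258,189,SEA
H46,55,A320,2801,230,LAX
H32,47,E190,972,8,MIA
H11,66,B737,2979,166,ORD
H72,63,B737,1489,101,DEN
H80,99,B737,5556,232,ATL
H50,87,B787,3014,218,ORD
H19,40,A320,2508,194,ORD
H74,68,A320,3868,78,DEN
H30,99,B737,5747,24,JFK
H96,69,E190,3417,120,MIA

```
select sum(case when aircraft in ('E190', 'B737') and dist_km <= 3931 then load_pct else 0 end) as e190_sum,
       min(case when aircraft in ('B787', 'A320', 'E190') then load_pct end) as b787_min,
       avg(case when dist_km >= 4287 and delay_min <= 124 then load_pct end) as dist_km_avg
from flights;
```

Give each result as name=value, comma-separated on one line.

e190_sum=320, b787_min=40, dist_km_avg=99

[e190_sum: aircraft in ('E190', 'B737') and dist_km <= 3931]
flight=H40: ✓ → 75
flight=H36: ✗
flight=H46: ✗
flight=H32: ✓ → 47
flight=H11: ✓ → 66
flight=H72: ✓ → 63
flight=H80: ✗
flight=H50: ✗
flight=H19: ✗
flight=H74: ✗
flight=H30: ✗
flight=H96: ✓ → 69
e190_sum = 75 + 47 + 66 + 63 + 69 = 320
—
[b787_min: aircraft in ('B787', 'A320', 'E190')]
flight=H40: ✓ → 75
flight=H36: ✗
flight=H46: ✓ → 55
flight=H32: ✓ → 47
flight=H11: ✗
flight=H72: ✗
flight=H80: ✗
flight=H50: ✓ → 87
flight=H19: ✓ → 40
flight=H74: ✓ → 68
flight=H30: ✗
flight=H96: ✓ → 69
b787_min = MIN(75, 55, 47, 87, 40, 68, 69) = 40
—
[dist_km_avg: dist_km >= 4287 and delay_min <= 124]
flight=H40: ✗
flight=H36: ✗
flight=H46: ✗
flight=H32: ✗
flight=H11: ✗
flight=H72: ✗
flight=H80: ✗
flight=H50: ✗
flight=H19: ✗
flight=H74: ✗
flight=H30: ✓ → 99
flight=H96: ✗
dist_km_avg = 99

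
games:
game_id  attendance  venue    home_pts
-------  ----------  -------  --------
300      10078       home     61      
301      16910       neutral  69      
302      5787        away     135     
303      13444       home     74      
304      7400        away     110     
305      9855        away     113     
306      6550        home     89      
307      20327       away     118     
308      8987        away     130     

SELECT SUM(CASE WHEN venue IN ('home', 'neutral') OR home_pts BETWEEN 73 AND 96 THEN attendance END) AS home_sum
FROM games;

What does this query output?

game_id=300: ✓ → 10078
game_id=301: ✓ → 16910
game_id=302: ✗
game_id=303: ✓ → 13444
game_id=304: ✗
game_id=305: ✗
game_id=306: ✓ → 6550
game_id=307: ✗
game_id=308: ✗
home_sum = 10078 + 16910 + 13444 + 6550 = 46982

46982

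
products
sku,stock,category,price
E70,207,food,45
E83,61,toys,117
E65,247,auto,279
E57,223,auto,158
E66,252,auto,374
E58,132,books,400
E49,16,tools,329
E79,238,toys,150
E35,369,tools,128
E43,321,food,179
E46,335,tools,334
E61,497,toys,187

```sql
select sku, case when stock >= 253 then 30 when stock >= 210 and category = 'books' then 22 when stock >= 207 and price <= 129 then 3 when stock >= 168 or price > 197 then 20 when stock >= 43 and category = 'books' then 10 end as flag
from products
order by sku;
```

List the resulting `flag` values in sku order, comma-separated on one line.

sku=E35: stock >= 253 → 30
sku=E43: stock >= 253 → 30
sku=E46: stock >= 253 → 30
sku=E49: stock >= 168 or price > 197 → 20
sku=E57: stock >= 168 or price > 197 → 20
sku=E58: stock >= 168 or price > 197 → 20
sku=E61: stock >= 253 → 30
sku=E65: stock >= 168 or price > 197 → 20
sku=E66: stock >= 168 or price > 197 → 20
sku=E70: stock >= 207 and price <= 129 → 3
sku=E79: stock >= 168 or price > 197 → 20
sku=E83: (no match → NULL) → NULL

30, 30, 30, 20, 20, 20, 30, 20, 20, 3, 20, NULL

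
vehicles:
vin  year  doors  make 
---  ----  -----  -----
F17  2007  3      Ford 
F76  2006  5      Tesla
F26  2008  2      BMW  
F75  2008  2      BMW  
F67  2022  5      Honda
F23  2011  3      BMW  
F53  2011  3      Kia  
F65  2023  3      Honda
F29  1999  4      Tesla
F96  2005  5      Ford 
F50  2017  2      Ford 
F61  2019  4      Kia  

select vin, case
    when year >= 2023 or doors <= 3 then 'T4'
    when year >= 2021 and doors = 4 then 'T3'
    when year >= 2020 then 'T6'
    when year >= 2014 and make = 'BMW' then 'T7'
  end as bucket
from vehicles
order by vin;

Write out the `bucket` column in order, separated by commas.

vin=F17: year >= 2023 or doors <= 3 → T4
vin=F23: year >= 2023 or doors <= 3 → T4
vin=F26: year >= 2023 or doors <= 3 → T4
vin=F29: (no match → NULL) → NULL
vin=F50: year >= 2023 or doors <= 3 → T4
vin=F53: year >= 2023 or doors <= 3 → T4
vin=F61: (no match → NULL) → NULL
vin=F65: year >= 2023 or doors <= 3 → T4
vin=F67: year >= 2020 → T6
vin=F75: year >= 2023 or doors <= 3 → T4
vin=F76: (no match → NULL) → NULL
vin=F96: (no match → NULL) → NULL

T4, T4, T4, NULL, T4, T4, NULL, T4, T6, T4, NULL, NULL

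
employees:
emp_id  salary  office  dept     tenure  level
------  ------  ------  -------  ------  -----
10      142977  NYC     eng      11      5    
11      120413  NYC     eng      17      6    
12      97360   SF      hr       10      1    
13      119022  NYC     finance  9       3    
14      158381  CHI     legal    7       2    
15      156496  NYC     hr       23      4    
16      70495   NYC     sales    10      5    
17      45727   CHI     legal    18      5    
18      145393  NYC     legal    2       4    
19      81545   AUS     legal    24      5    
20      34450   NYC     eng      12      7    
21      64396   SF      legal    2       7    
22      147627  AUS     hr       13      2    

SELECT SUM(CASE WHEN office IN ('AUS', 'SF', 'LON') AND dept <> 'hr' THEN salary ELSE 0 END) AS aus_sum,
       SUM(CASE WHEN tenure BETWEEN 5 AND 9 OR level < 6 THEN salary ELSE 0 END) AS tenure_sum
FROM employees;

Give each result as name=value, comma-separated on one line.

aus_sum=145941, tenure_sum=1165023

[aus_sum: office IN ('AUS', 'SF', 'LON') AND dept <> 'hr']
emp_id=10: ✗
emp_id=11: ✗
emp_id=12: ✗
emp_id=13: ✗
emp_id=14: ✗
emp_id=15: ✗
emp_id=16: ✗
emp_id=17: ✗
emp_id=18: ✗
emp_id=19: ✓ → 81545
emp_id=20: ✗
emp_id=21: ✓ → 64396
emp_id=22: ✗
aus_sum = 81545 + 64396 = 145941
—
[tenure_sum: tenure BETWEEN 5 AND 9 OR level < 6]
emp_id=10: ✓ → 142977
emp_id=11: ✗
emp_id=12: ✓ → 97360
emp_id=13: ✓ → 119022
emp_id=14: ✓ → 158381
emp_id=15: ✓ → 156496
emp_id=16: ✓ → 70495
emp_id=17: ✓ → 45727
emp_id=18: ✓ → 145393
emp_id=19: ✓ → 81545
emp_id=20: ✗
emp_id=21: ✗
emp_id=22: ✓ → 147627
tenure_sum = 142977 + 97360 + 119022 + 158381 + 156496 + 70495 + 45727 + 145393 + 81545 + 147627 = 1165023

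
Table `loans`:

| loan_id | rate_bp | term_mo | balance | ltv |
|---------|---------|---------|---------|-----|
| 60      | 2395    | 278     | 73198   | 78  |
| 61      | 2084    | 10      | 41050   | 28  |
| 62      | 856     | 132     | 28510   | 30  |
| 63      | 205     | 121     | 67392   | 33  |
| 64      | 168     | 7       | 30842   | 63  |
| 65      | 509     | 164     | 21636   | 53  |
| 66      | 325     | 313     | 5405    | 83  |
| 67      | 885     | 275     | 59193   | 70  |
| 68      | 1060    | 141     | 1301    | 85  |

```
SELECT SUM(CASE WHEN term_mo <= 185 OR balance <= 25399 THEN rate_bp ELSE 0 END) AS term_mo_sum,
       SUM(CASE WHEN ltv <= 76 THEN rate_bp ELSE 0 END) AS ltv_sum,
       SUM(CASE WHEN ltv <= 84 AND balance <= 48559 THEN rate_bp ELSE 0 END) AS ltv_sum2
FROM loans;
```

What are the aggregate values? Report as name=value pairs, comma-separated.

[term_mo_sum: term_mo <= 185 OR balance <= 25399]
loan_id=60: ✗
loan_id=61: ✓ → 2084
loan_id=62: ✓ → 856
loan_id=63: ✓ → 205
loan_id=64: ✓ → 168
loan_id=65: ✓ → 509
loan_id=66: ✓ → 325
loan_id=67: ✗
loan_id=68: ✓ → 1060
term_mo_sum = 2084 + 856 + 205 + 168 + 509 + 325 + 1060 = 5207
—
[ltv_sum: ltv <= 76]
loan_id=60: ✗
loan_id=61: ✓ → 2084
loan_id=62: ✓ → 856
loan_id=63: ✓ → 205
loan_id=64: ✓ → 168
loan_id=65: ✓ → 509
loan_id=66: ✗
loan_id=67: ✓ → 885
loan_id=68: ✗
ltv_sum = 2084 + 856 + 205 + 168 + 509 + 885 = 4707
—
[ltv_sum2: ltv <= 84 AND balance <= 48559]
loan_id=60: ✗
loan_id=61: ✓ → 2084
loan_id=62: ✓ → 856
loan_id=63: ✗
loan_id=64: ✓ → 168
loan_id=65: ✓ → 509
loan_id=66: ✓ → 325
loan_id=67: ✗
loan_id=68: ✗
ltv_sum2 = 2084 + 856 + 168 + 509 + 325 = 3942

term_mo_sum=5207, ltv_sum=4707, ltv_sum2=3942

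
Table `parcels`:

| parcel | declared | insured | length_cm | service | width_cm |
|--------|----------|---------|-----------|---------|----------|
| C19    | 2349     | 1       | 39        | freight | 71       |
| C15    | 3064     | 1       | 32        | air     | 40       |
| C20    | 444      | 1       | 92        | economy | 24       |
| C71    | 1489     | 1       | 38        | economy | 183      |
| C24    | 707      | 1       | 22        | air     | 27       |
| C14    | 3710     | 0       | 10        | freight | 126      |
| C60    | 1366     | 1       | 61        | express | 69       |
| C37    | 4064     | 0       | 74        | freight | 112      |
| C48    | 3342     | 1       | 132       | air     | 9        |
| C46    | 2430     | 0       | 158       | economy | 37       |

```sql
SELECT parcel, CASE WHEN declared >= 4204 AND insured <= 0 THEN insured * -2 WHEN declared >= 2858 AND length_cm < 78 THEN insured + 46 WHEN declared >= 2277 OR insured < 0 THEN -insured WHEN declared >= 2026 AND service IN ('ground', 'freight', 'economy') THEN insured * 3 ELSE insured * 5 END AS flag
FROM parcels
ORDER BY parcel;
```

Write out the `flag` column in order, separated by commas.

parcel=C14: declared >= 2858 AND length_cm < 78 → 46
parcel=C15: declared >= 2858 AND length_cm < 78 → 47
parcel=C19: declared >= 2277 OR insured < 0 → -1
parcel=C20: ELSE → 5
parcel=C24: ELSE → 5
parcel=C37: declared >= 2858 AND length_cm < 78 → 46
parcel=C46: declared >= 2277 OR insured < 0 → 0
parcel=C48: declared >= 2277 OR insured < 0 → -1
parcel=C60: ELSE → 5
parcel=C71: ELSE → 5

46, 47, -1, 5, 5, 46, 0, -1, 5, 5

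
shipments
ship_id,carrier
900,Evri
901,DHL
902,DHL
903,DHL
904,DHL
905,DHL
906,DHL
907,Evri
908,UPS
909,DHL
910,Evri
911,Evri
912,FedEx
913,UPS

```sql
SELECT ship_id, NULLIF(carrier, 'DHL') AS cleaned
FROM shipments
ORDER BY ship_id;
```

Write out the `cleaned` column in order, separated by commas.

Evri, NULL, NULL, NULL, NULL, NULL, NULL, Evri, UPS, NULL, Evri, Evri, FedEx, UPS

ship_id=900: carrier=Evri vs DHL: differ → Evri
ship_id=901: carrier=DHL vs DHL: equal → NULL
ship_id=902: carrier=DHL vs DHL: equal → NULL
ship_id=903: carrier=DHL vs DHL: equal → NULL
ship_id=904: carrier=DHL vs DHL: equal → NULL
ship_id=905: carrier=DHL vs DHL: equal → NULL
ship_id=906: carrier=DHL vs DHL: equal → NULL
ship_id=907: carrier=Evri vs DHL: differ → Evri
ship_id=908: carrier=UPS vs DHL: differ → UPS
ship_id=909: carrier=DHL vs DHL: equal → NULL
ship_id=910: carrier=Evri vs DHL: differ → Evri
ship_id=911: carrier=Evri vs DHL: differ → Evri
ship_id=912: carrier=FedEx vs DHL: differ → FedEx
ship_id=913: carrier=UPS vs DHL: differ → UPS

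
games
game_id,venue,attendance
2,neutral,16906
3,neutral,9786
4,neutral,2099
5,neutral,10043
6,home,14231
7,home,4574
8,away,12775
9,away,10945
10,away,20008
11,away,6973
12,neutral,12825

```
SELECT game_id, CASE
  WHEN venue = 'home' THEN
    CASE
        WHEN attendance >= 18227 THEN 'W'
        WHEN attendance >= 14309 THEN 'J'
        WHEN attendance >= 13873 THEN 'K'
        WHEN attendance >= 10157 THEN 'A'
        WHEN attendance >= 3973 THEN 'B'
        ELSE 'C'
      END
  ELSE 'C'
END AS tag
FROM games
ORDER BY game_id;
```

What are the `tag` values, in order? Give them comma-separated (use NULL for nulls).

game_id=2: venue='neutral' → outer ELSE → C
game_id=3: venue='neutral' → outer ELSE → C
game_id=4: venue='neutral' → outer ELSE → C
game_id=5: venue='neutral' → outer ELSE → C
game_id=6: venue='home' → inner[attendance >= 13873] → K
game_id=7: venue='home' → inner[attendance >= 3973] → B
game_id=8: venue='away' → outer ELSE → C
game_id=9: venue='away' → outer ELSE → C
game_id=10: venue='away' → outer ELSE → C
game_id=11: venue='away' → outer ELSE → C
game_id=12: venue='neutral' → outer ELSE → C

C, C, C, C, K, B, C, C, C, C, C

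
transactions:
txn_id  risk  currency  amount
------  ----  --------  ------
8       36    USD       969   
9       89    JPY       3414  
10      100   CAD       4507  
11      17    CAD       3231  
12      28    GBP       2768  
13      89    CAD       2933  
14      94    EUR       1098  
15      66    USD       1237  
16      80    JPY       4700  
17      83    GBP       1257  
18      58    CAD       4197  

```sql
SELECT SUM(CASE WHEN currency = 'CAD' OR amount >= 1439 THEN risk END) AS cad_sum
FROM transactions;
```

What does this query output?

txn_id=8: ✗
txn_id=9: ✓ → 89
txn_id=10: ✓ → 100
txn_id=11: ✓ → 17
txn_id=12: ✓ → 28
txn_id=13: ✓ → 89
txn_id=14: ✗
txn_id=15: ✗
txn_id=16: ✓ → 80
txn_id=17: ✗
txn_id=18: ✓ → 58
cad_sum = 89 + 100 + 17 + 28 + 89 + 80 + 58 = 461

461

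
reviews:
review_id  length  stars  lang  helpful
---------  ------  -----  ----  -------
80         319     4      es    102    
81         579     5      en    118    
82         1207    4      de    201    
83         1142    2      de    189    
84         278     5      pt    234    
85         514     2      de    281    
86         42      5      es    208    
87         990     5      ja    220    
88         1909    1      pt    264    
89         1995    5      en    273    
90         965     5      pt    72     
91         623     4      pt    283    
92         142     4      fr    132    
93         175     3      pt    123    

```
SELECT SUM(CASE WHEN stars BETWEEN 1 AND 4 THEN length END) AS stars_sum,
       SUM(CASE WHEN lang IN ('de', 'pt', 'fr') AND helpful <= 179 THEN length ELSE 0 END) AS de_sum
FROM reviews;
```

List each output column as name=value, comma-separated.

stars_sum=6031, de_sum=1282

[stars_sum: stars BETWEEN 1 AND 4]
review_id=80: ✓ → 319
review_id=81: ✗
review_id=82: ✓ → 1207
review_id=83: ✓ → 1142
review_id=84: ✗
review_id=85: ✓ → 514
review_id=86: ✗
review_id=87: ✗
review_id=88: ✓ → 1909
review_id=89: ✗
review_id=90: ✗
review_id=91: ✓ → 623
review_id=92: ✓ → 142
review_id=93: ✓ → 175
stars_sum = 319 + 1207 + 1142 + 514 + 1909 + 623 + 142 + 175 = 6031
—
[de_sum: lang IN ('de', 'pt', 'fr') AND helpful <= 179]
review_id=80: ✗
review_id=81: ✗
review_id=82: ✗
review_id=83: ✗
review_id=84: ✗
review_id=85: ✗
review_id=86: ✗
review_id=87: ✗
review_id=88: ✗
review_id=89: ✗
review_id=90: ✓ → 965
review_id=91: ✗
review_id=92: ✓ → 142
review_id=93: ✓ → 175
de_sum = 965 + 142 + 175 = 1282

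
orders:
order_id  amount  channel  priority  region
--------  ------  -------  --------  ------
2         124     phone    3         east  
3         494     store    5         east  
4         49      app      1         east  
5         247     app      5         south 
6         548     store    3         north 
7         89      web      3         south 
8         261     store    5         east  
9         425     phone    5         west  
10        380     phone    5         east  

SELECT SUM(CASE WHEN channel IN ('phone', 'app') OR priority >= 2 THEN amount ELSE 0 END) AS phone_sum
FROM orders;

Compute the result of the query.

order_id=2: ✓ → 124
order_id=3: ✓ → 494
order_id=4: ✓ → 49
order_id=5: ✓ → 247
order_id=6: ✓ → 548
order_id=7: ✓ → 89
order_id=8: ✓ → 261
order_id=9: ✓ → 425
order_id=10: ✓ → 380
phone_sum = 124 + 494 + 49 + 247 + 548 + 89 + 261 + 425 + 380 = 2617

2617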